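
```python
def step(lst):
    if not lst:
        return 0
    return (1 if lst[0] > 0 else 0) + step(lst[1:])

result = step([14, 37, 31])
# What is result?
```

Count of positive elements in [14, 37, 31] = 3

Answer: 3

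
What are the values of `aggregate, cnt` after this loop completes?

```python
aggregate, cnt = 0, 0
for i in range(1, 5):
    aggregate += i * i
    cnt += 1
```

Sum of squares and count
`aggregate, cnt` takes the values: (0, 0) → (1, 0) → (1, 1) → (5, 1) → (5, 2) → (14, 2) → (14, 3) → (30, 3) → (30, 4)

Answer: 30, 4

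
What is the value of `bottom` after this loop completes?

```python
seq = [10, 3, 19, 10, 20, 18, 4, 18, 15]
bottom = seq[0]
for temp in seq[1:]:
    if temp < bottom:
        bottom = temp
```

Minimum of [10, 3, 19, 10, 20, 18, 4, 18, 15]
`bottom` takes the values: 10 → 3

Answer: 3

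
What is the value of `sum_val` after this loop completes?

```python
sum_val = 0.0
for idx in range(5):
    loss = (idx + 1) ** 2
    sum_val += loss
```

Sum of squared losses 1² + 2² + ... + 5²
`sum_val` takes the values: 0.0 → 1.0 → 5.0 → 14.0 → 30.0 → 55.0

Answer: 55.0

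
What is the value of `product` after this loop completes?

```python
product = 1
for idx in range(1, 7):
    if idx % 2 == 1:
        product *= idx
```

Product of odd numbers 1 to 6
`product` takes the values: 1 → 3 → 15

Answer: 15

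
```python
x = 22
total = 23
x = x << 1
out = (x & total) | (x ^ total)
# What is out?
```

Trace:
`x = 22` → x = 22
`total = 23` → total = 23
`x = x << 1` → x = 44
`out = (x & total) | (x ^ total)` → out = 63
So out = 63

Answer: 63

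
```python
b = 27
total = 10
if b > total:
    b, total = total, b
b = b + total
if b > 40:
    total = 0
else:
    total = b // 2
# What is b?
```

Trace:
`b = 27` → b = 27
`total = 10` → total = 10
`if b > total: ...` → b > total is True → b = 10; total = 27
`b = b + total` → b = 37
`if b > 40: ...` → b > 40 is False, take else branch → total = 18
So b = 37

Answer: 37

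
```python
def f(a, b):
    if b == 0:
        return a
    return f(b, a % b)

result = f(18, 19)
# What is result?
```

f(18, 19) -> f(19, 18) -> f(18, 1) -> f(1, 0) -> 1

Answer: 1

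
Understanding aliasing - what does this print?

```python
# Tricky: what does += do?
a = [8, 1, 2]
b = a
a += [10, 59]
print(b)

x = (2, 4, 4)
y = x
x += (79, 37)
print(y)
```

Key concept: += behavior differs for mutable vs immutable.
Step by step:
`a = [8, 1, 2]` → a = [8, 1, 2]
`b = a` → b = [8, 1, 2] (same object as a)
`a += [10, 59]` → a = [8, 1, 2, 10, 59] (same object as b); b = [8, 1, 2, 10, 59] (same object as a)
`print(b)` → prints [8, 1, 2, 10, 59]
`x = (2, 4, 4)` → x = (2, 4, 4)
`y = x` → y = (2, 4, 4)
`x += (79, 37)` → x = (2, 4, 4, 79, 37)
`print(y)` → prints (2, 4, 4)

Answer:
[8, 1, 2, 10, 59]
(2, 4, 4)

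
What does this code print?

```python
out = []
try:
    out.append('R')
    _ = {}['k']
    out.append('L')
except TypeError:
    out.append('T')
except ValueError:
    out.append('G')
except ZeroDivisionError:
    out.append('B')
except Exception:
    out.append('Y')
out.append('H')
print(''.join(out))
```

Execution trace: 'R' (try body) → 'Y' (except Exception) → 'H' (after the try/except). Output: RYH

Answer: RYH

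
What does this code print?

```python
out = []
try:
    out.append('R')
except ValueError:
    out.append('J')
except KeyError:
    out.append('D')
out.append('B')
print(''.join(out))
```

Execution trace: 'R' (try body, no exception) → 'B' (after the try/except). Output: RB

Answer: RB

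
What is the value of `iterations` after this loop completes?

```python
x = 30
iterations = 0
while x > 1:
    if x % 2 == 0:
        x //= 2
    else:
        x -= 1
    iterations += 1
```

Steps to reduce 30 to 1
`iterations` takes the values: 0 → 1 → 2 → 3 → 4 → 5 → 6 → 7

Answer: 7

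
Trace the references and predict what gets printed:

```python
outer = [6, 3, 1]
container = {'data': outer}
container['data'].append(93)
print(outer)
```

Key concept: dict holds reference to list.
Step by step:
`outer = [6, 3, 1]` → outer = [6, 3, 1]
`container = {'data': outer}` → container = {'data': [6, 3, 1]}
`container['data'].append(93)` → outer = [6, 3, 1, 93]; container = {'data': [6, 3, 1, 93]}
`print(outer)` → prints [6, 3, 1, 93]

Answer: [6, 3, 1, 93]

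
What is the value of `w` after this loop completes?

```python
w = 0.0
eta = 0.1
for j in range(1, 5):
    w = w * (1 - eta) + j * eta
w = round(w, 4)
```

Moving average with lr=0.1
`w` takes the values: 0.0 → 0.1 → 0.29 → 0.561 → 0.9049

Answer: 0.9049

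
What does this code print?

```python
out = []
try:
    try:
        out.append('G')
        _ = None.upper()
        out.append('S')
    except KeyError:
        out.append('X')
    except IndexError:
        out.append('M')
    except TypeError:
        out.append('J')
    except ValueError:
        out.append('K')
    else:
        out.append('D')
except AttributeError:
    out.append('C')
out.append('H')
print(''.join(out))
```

Execution trace: 'G' (try body) → 'C' (outer except AttributeError) → 'H' (after the try/except). Output: GCH

Answer: GCH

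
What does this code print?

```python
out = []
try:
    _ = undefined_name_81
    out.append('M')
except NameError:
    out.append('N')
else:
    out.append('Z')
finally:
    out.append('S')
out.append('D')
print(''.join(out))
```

Execution trace: 'N' (except NameError) → 'S' (finally) → 'D' (after the try/except). Output: NSD

Answer: NSD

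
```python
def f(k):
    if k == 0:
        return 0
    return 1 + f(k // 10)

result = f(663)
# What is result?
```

Count of digits of 663: 3

Answer: 3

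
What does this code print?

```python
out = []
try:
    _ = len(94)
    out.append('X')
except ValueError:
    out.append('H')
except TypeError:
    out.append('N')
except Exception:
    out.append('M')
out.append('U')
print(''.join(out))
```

Execution trace: 'N' (except TypeError) → 'U' (after the try/except). Output: NU

Answer: NU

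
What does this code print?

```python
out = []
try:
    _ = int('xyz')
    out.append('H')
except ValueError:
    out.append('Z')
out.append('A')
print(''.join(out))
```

Execution trace: 'Z' (except ValueError) → 'A' (after the try/except). Output: ZA

Answer: ZA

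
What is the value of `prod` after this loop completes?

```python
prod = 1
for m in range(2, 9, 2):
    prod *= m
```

Product of even numbers 2 to 8
`prod` takes the values: 1 → 2 → 8 → 48 → 384

Answer: 384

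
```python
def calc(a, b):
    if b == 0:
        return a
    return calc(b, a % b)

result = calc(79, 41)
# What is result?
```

calc(79, 41) -> calc(41, 38) -> calc(38, 3) -> calc(3, 2) -> calc(2, 1) -> calc(1, 0) -> 1

Answer: 1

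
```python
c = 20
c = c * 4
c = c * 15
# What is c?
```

Trace:
`c = 20` → c = 20
`c = c * 4` → c = 80
`c = c * 15` → c = 1200
So c = 1200

Answer: 1200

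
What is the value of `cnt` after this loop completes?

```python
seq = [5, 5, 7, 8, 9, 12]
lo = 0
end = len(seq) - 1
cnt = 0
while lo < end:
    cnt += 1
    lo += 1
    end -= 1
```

Iterations until pointers meet (list length 6)
`cnt` takes the values: 0 → 1 → 2 → 3

Answer: 3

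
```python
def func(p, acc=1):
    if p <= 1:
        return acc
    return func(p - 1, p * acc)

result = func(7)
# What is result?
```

Accumulator trace (n, acc): (7, 1) -> (6, 7) -> (5, 42) -> (4, 210) -> (3, 840) -> (2, 2520) -> (1, 5040) -> return 5040

Answer: 5040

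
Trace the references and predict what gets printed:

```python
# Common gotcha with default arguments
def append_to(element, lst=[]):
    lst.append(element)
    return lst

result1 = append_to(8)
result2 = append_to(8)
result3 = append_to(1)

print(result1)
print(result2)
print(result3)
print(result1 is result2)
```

Key concept: mutable default argument gotcha.
Step by step:
`result1 = append_to(8)` → result1 = [8]
`result2 = append_to(8)` → result1 = [8, 8] (same object as result2); result2 = [8, 8] (same object as result1)
`result3 = append_to(1)` → result1 = [8, 8, 1] (same object as result2, result3); result2 = [8, 8, 1] (same object as result1, result3); result3 = [8, 8, 1] (same object as result1, result2)
`print(result1)` → prints [8, 8, 1]
`print(result2)` → prints [8, 8, 1]
`print(result3)` → prints [8, 8, 1]
`print(result1 is result2)` → prints True

Answer:
[8, 8, 1]
[8, 8, 1]
[8, 8, 1]
True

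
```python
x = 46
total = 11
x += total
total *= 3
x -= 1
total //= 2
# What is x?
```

Trace:
`x = 46` → x = 46
`total = 11` → total = 11
`x += total` → x = 57
`total *= 3` → total = 33
`x -= 1` → x = 56
`total //= 2` → total = 16
So x = 56

Answer: 56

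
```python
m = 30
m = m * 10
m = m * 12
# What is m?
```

Trace:
`m = 30` → m = 30
`m = m * 10` → m = 300
`m = m * 12` → m = 3600
So m = 3600

Answer: 3600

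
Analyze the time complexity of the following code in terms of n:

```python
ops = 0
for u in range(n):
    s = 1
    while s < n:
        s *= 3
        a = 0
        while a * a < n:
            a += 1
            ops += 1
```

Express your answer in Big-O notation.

Each loop level contributes: n × log n × √n. Multiplying the contributions gives O(n√n log n).

Answer: O(n√n log n)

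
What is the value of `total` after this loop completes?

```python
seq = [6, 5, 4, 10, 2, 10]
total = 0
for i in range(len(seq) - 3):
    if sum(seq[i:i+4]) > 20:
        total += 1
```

Count windows with sum > 20
`total` takes the values: 0 → 1 → 2 → 3

Answer: 3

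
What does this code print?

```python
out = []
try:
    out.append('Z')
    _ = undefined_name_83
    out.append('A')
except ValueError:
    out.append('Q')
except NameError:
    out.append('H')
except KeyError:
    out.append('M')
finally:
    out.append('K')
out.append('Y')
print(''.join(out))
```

Execution trace: 'Z' (try body) → 'H' (except NameError) → 'K' (finally) → 'Y' (after the try/except). Output: ZHKY

Answer: ZHKY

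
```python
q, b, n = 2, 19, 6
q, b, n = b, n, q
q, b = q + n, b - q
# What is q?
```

Trace:
`q, b, n = 2, 19, 6` → q = 2; b = 19; n = 6
`q, b, n = b, n, q` → q = 19; b = 6; n = 2
`q, b = q + n, b - q` → q = 21; b = -13
So q = 21

Answer: 21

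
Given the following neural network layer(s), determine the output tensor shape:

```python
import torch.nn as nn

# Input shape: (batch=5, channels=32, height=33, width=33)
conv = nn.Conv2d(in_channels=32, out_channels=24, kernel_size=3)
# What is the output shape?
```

Input: (5, 32, 33, 33) -> Output: (5, 24, 31, 31)

Answer: (5, 24, 31, 31)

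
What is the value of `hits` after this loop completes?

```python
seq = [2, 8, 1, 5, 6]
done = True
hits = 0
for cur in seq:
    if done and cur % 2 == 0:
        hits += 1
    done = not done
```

Count even values at even positions
`hits` takes the values: 0 → 1 → 2

Answer: 2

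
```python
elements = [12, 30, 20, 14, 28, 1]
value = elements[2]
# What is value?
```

Trace:
`elements = [12, 30, 20, 14, 28, 1]` → elements = [12, 30, 20, 14, 28, 1]
`value = elements[2]` → value = 20
So value = 20

Answer: 20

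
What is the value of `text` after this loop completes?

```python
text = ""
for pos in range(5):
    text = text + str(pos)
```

Concatenate digits 0 to 4
`text` takes the values: "" → "0" → "01" → "012" → "0123" → "01234"

Answer: "01234"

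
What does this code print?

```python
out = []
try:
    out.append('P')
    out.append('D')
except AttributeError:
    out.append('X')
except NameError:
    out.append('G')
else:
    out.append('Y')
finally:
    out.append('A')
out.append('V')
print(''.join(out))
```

Execution trace: 'P' (try body) → 'D' (try body, no exception) → 'Y' (else) → 'A' (finally) → 'V' (after the try/except). Output: PDYAV

Answer: PDYAV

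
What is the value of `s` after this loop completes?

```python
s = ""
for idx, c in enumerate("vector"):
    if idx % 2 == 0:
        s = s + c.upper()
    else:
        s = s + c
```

Uppercase even positions in 'vector'
`s` takes the values: "" → "V" → "Ve" → "VeC" → "VeCt" → "VeCtO" → "VeCtOr"

Answer: "VeCtOr"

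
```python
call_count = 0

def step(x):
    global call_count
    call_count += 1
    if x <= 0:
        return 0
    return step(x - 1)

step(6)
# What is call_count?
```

Linear recursion stepping by 1: 7 calls from x=6 down to ≤0.

Answer: 7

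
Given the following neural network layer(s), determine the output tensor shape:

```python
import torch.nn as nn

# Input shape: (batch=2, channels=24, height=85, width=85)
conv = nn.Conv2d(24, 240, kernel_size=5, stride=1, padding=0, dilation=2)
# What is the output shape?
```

Input: (2, 24, 85, 85) -> Output: (2, 240, 77, 77)

Answer: (2, 240, 77, 77)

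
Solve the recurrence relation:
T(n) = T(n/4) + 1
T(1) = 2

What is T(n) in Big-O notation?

Each step divides n by 4 and adds 1. After log_4(n) steps we reach T(1)=2. So T(n) = 1·log_4(n) + 2 = O(log n).

Answer: O(log n)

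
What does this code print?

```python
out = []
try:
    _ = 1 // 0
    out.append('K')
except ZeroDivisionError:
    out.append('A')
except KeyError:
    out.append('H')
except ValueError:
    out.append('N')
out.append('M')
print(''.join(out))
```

Execution trace: 'A' (except ZeroDivisionError) → 'M' (after the try/except). Output: AM

Answer: AM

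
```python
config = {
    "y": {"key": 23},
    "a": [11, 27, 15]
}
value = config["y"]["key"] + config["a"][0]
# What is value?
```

Trace:
`config = { ...` → config = {'y': {'key': 23}, 'a': [11, 27, 15]}
`value = config["y"]["key"] + config["a"][0]` → value = 34
So value = 34

Answer: 34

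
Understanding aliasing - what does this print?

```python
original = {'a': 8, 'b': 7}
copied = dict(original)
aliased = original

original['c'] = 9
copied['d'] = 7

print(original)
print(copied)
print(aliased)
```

Key concept: dict() creates copy, assignment creates alias.
Step by step:
`original = {'a': 8, 'b': 7}` → original = {'a': 8, 'b': 7}
`copied = dict(original)` → copied = {'a': 8, 'b': 7}
`aliased = original` → aliased = {'a': 8, 'b': 7} (same object as original)
`original['c'] = 9` → original = {'a': 8, 'b': 7, 'c': 9} (same object as aliased); aliased = {'a': 8, 'b': 7, 'c': 9} (same object as original)
`copied['d'] = 7` → copied = {'a': 8, 'b': 7, 'd': 7}
`print(original)` → prints {'a': 8, 'b': 7, 'c': 9}
`print(copied)` → prints {'a': 8, 'b': 7, 'd': 7}
`print(aliased)` → prints {'a': 8, 'b': 7, 'c': 9}

Answer:
{'a': 8, 'b': 7, 'c': 9}
{'a': 8, 'b': 7, 'd': 7}
{'a': 8, 'b': 7, 'c': 9}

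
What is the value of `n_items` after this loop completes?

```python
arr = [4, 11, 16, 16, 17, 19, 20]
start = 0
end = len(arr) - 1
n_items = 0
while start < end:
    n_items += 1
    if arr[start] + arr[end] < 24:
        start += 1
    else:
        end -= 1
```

Steps to find pair summing to 24
`n_items` takes the values: 0 → 1 → 2 → 3 → 4 → 5 → 6

Answer: 6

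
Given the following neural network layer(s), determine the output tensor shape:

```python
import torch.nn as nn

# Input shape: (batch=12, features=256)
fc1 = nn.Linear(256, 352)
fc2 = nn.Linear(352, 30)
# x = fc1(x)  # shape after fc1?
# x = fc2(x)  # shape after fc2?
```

Input: (12, 256) -> after fc1: (12, 352) -> Output: (12, 30)

Answer: (12, 30)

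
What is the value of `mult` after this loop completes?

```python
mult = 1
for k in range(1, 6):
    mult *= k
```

5! = 120
`mult` takes the values: 1 → 2 → 6 → 24 → 120

Answer: 120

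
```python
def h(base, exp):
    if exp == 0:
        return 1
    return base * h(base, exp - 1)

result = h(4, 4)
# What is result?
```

h(4, 4) = 4 * 4 * 4 * 4 = 256

Answer: 256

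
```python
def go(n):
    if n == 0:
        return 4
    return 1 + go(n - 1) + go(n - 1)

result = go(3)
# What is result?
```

go(n) = 1 + 2·go(n-1), go(0)=4. Closed form: (4+1)·2^3 - 1 = 39.

Answer: 39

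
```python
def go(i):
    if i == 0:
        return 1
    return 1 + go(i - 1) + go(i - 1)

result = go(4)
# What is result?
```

go(i) = 1 + 2·go(i-1), go(0)=1. Closed form: (1+1)·2^4 - 1 = 31.

Answer: 31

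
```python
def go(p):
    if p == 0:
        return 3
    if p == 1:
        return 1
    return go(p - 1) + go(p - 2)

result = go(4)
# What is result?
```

Build up from base cases: go(0)=3, go(1)=1, go(2)=4, go(3)=5, go(4)=9

Answer: 9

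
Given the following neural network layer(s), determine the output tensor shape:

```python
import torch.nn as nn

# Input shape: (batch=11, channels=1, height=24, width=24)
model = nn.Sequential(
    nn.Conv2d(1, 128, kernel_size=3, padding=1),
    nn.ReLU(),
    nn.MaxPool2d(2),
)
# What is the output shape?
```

Input: (11, 1, 24, 24) -> after Conv2d: (11, 128, 24, 24) -> after ReLU: (11, 128, 24, 24) -> Output: (11, 128, 12, 12)

Answer: (11, 128, 12, 12)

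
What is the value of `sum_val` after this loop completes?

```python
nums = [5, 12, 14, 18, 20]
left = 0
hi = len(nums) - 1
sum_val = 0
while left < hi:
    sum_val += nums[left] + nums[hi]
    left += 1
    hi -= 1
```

Sum of pairs from ends
`sum_val` takes the values: 0 → 25 → 55

Answer: 55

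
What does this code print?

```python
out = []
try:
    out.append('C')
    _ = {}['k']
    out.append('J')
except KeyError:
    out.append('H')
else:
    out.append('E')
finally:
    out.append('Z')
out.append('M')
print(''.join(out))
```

Execution trace: 'C' (try body) → 'H' (except KeyError) → 'Z' (finally) → 'M' (after the try/except). Output: CHZM

Answer: CHZM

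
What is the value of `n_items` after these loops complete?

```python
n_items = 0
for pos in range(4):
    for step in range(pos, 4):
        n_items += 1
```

Upper triangle: 4 + 3 + ... + 1
`n_items` takes the values: 0 → 1 → 2 → 3 → 4 → 5 → 6 → 7 → 8 → 9 → 10

Answer: 10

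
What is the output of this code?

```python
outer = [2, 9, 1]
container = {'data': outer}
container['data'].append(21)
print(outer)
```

Key concept: dict holds reference to list.
Step by step:
`outer = [2, 9, 1]` → outer = [2, 9, 1]
`container = {'data': outer}` → container = {'data': [2, 9, 1]}
`container['data'].append(21)` → outer = [2, 9, 1, 21]; container = {'data': [2, 9, 1, 21]}
`print(outer)` → prints [2, 9, 1, 21]

Answer: [2, 9, 1, 21]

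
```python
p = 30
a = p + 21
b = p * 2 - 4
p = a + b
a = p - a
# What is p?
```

Trace:
`p = 30` → p = 30
`a = p + 21` → a = 51
`b = p * 2 - 4` → b = 56
`p = a + b` → p = 107
`a = p - a` → a = 56
So p = 107

Answer: 107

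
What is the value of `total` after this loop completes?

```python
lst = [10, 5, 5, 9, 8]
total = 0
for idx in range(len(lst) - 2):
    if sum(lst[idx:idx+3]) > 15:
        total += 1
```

Count windows with sum > 15
`total` takes the values: 0 → 1 → 2 → 3

Answer: 3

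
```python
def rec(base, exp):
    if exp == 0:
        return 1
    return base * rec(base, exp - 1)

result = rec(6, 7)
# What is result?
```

rec(6, 7) = 6 * 6 * 6 * 6 * 6 * 6 * 6 = 279936

Answer: 279936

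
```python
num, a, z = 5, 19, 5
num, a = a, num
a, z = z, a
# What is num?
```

Trace:
`num, a, z = 5, 19, 5` → num = 5; a = 19; z = 5
`num, a = a, num` → num = 19; a = 5
`a, z = z, a` → a = 5; z = 5
So num = 19

Answer: 19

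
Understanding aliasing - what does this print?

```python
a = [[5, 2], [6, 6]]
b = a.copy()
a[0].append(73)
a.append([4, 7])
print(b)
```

Key concept: shallow copy with nested lists.
Step by step:
`a = [[5, 2], [6, 6]]` → a = [[5, 2], [6, 6]]
`b = a.copy()` → b = [[5, 2], [6, 6]]
`a[0].append(73)` → a = [[5, 2, 73], [6, 6]]; b = [[5, 2, 73], [6, 6]]
`a.append([4, 7])` → a = [[5, 2, 73], [6, 6], [4, 7]]
`print(b)` → prints [[5, 2, 73], [6, 6]]

Answer: [[5, 2, 73], [6, 6]]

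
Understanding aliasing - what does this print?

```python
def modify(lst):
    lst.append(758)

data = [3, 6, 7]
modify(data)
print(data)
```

Key concept: function modifies passed list.
Step by step:
`data = [3, 6, 7]` → data = [3, 6, 7]
`modify(data)` → data = [3, 6, 7, 758]
`print(data)` → prints [3, 6, 7, 758]

Answer: [3, 6, 7, 758]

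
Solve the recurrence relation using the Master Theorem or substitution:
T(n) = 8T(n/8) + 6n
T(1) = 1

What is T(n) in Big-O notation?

By Master Theorem: a=8, b=8, f(n)=6n. Since log_8(8) = 1 and f(n) = Θ(n^1), Case 2 applies. T(n) = O(n log n).

Answer: O(n log n)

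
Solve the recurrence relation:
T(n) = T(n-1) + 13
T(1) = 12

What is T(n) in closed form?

Unrolling: T(n) = T(1) + 13·(n-1) = 12 + 13(n-1) = 13n - 1.

Answer: T(n) = 13n - 1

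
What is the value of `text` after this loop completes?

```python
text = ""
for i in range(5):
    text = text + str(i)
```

Concatenate digits 0 to 4
`text` takes the values: "" → "0" → "01" → "012" → "0123" → "01234"

Answer: "01234"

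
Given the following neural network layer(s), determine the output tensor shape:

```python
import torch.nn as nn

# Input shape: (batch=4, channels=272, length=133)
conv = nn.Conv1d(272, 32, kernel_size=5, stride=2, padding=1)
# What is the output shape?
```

Input: (4, 272, 133) -> Output: (4, 32, 66)

Answer: (4, 32, 66)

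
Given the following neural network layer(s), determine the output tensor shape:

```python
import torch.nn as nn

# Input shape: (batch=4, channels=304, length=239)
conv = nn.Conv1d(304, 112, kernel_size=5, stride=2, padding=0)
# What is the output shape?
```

Input: (4, 304, 239) -> Output: (4, 112, 118)

Answer: (4, 112, 118)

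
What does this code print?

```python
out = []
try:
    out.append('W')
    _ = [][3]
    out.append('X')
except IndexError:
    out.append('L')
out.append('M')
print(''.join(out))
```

Execution trace: 'W' (try body) → 'L' (except IndexError) → 'M' (after the try/except). Output: WLM

Answer: WLM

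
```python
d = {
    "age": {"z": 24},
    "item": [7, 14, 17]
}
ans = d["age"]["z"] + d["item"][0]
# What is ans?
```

Trace:
`d = { ...` → d = {'age': {'z': 24}, 'item': [7, 14, 17]}
`ans = d["age"]["z"] + d["item"][0]` → ans = 31
So ans = 31

Answer: 31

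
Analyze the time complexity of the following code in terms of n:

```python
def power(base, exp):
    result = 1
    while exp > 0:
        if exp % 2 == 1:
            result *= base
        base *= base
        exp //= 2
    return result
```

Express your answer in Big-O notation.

This is Exponentiation by squaring. Time complexity: O(log n).

Answer: O(log n)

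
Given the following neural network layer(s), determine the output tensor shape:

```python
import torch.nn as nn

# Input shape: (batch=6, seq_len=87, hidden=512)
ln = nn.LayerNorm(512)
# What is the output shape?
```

Input: (6, 87, 512) -> Output: (6, 87, 512)

Answer: (6, 87, 512)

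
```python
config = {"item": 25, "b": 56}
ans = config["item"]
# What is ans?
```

Trace:
`config = {"item": 25, "b": 56}` → config = {'item': 25, 'b': 56}
`ans = config["item"]` → ans = 25
So ans = 25

Answer: 25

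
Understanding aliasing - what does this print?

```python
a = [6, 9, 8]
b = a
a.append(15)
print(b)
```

Key concept: basic list aliasing.
Step by step:
`a = [6, 9, 8]` → a = [6, 9, 8]
`b = a` → b = [6, 9, 8] (same object as a)
`a.append(15)` → a = [6, 9, 8, 15] (same object as b); b = [6, 9, 8, 15] (same object as a)
`print(b)` → prints [6, 9, 8, 15]

Answer: [6, 9, 8, 15]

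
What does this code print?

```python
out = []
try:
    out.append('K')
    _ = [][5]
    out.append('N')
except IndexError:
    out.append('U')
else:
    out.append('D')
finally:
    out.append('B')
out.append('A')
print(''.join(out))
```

Execution trace: 'K' (try body) → 'U' (except IndexError) → 'B' (finally) → 'A' (after the try/except). Output: KUBA

Answer: KUBA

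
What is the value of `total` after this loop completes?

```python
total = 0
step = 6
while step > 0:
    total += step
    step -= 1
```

Sum 6 down to 1
`total` takes the values: 0 → 6 → 11 → 15 → 18 → 20 → 21

Answer: 21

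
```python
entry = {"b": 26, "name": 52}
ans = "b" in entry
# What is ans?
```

Trace:
`entry = {"b": 26, "name": 52}` → entry = {'b': 26, 'name': 52}
`ans = "b" in entry` → ans = True
So ans = True

Answer: True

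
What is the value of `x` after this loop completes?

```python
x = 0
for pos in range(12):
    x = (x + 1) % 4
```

Increment mod 4, 12 times = 0
`x` takes the values: 0 → 1 → 2 → 3 → 0 → 1 → 2 → 3 → 0 → 1 → 2 → 3 → 0

Answer: 0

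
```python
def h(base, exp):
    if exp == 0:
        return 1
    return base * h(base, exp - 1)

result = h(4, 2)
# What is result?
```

h(4, 2) = 4 * 4 = 16

Answer: 16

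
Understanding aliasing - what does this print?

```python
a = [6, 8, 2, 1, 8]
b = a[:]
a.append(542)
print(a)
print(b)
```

Key concept: slice [:] creates copy.
Step by step:
`a = [6, 8, 2, 1, 8]` → a = [6, 8, 2, 1, 8]
`b = a[:]` → b = [6, 8, 2, 1, 8]
`a.append(542)` → a = [6, 8, 2, 1, 8, 542]
`print(a)` → prints [6, 8, 2, 1, 8, 542]
`print(b)` → prints [6, 8, 2, 1, 8]

Answer:
[6, 8, 2, 1, 8, 542]
[6, 8, 2, 1, 8]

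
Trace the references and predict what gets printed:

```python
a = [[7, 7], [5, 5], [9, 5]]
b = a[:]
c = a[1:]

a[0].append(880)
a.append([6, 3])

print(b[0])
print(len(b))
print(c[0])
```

Key concept: slice with nested mutation.
Step by step:
`a = [[7, 7], [5, 5], [9, 5]]` → a = [[7, 7], [5, 5], [9, 5]]
`b = a[:]` → b = [[7, 7], [5, 5], [9, 5]]
`c = a[1:]` → c = [[5, 5], [9, 5]]
`a[0].append(880)` → a = [[7, 7, 880], [5, 5], [9, 5]]; b = [[7, 7, 880], [5, 5], [9, 5]]
`a.append([6, 3])` → a = [[7, 7, 880], [5, 5], [9, 5], [6, 3]]
`print(b[0])` → prints [7, 7, 880]
`print(len(b))` → prints 3
`print(c[0])` → prints [5, 5]

Answer:
[7, 7, 880]
3
[5, 5]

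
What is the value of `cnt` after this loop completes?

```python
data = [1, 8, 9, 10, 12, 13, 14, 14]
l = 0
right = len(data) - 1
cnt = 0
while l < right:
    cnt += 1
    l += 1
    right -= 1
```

Iterations until pointers meet (list length 8)
`cnt` takes the values: 0 → 1 → 2 → 3 → 4

Answer: 4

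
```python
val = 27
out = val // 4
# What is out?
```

Trace:
`val = 27` → val = 27
`out = val // 4` → out = 6
So out = 6

Answer: 6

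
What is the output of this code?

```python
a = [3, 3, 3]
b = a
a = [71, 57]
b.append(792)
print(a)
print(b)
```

Key concept: rebinding vs mutation: a is rebound to a new list, b still points at the original.
Step by step:
`a = [3, 3, 3]` → a = [3, 3, 3]
`b = a` → b = [3, 3, 3] (same object as a)
`a = [71, 57]` → a = [71, 57]
`b.append(792)` → b = [3, 3, 3, 792]
`print(a)` → prints [71, 57]
`print(b)` → prints [3, 3, 3, 792]

Answer:
[71, 57]
[3, 3, 3, 792]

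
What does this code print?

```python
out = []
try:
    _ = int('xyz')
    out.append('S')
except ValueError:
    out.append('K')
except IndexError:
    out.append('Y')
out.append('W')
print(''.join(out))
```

Execution trace: 'K' (except ValueError) → 'W' (after the try/except). Output: KW

Answer: KW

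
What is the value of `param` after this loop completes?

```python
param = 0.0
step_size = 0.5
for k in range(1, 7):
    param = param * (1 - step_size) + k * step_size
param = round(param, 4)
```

Moving average with lr=0.5
`param` takes the values: 0.0 → 0.5 → 1.25 → 2.125 → 3.0625 → 4.03125 → 5.015625 → 5.0156

Answer: 5.0156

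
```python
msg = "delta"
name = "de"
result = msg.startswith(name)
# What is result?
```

Trace:
`msg = "delta"` → msg = 'delta'
`name = "de"` → name = 'de'
`result = msg.startswith(name)` → result = True
So result = True

Answer: True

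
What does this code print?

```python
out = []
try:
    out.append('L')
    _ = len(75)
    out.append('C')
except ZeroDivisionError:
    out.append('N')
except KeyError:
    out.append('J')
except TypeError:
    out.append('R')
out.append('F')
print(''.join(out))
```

Execution trace: 'L' (try body) → 'R' (except TypeError) → 'F' (after the try/except). Output: LRF

Answer: LRF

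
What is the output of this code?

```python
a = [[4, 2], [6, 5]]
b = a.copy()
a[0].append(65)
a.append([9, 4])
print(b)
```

Key concept: shallow copy with nested lists.
Step by step:
`a = [[4, 2], [6, 5]]` → a = [[4, 2], [6, 5]]
`b = a.copy()` → b = [[4, 2], [6, 5]]
`a[0].append(65)` → a = [[4, 2, 65], [6, 5]]; b = [[4, 2, 65], [6, 5]]
`a.append([9, 4])` → a = [[4, 2, 65], [6, 5], [9, 4]]
`print(b)` → prints [[4, 2, 65], [6, 5]]

Answer: [[4, 2, 65], [6, 5]]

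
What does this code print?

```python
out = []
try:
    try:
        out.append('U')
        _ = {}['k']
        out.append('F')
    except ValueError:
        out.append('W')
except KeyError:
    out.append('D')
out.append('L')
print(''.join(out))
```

Execution trace: 'U' (try body) → 'D' (outer except KeyError) → 'L' (after the try/except). Output: UDL

Answer: UDL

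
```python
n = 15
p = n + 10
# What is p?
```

Trace:
`n = 15` → n = 15
`p = n + 10` → p = 25
So p = 25

Answer: 25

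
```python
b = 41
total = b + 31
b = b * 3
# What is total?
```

Trace:
`b = 41` → b = 41
`total = b + 31` → total = 72
`b = b * 3` → b = 123
So total = 72

Answer: 72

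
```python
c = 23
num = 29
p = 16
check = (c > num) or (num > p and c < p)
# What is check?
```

Trace:
`c = 23` → c = 23
`num = 29` → num = 29
`p = 16` → p = 16
`check = (c > num) or (num > p and c < p)` → check = False
So check = False

Answer: False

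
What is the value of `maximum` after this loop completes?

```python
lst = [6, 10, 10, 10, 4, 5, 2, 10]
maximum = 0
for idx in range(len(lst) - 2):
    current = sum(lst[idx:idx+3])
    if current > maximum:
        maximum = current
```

Max sum of 3-element window in [6, 10, 10, 10, 4, 5, 2, 10]
`maximum` takes the values: 0 → 26 → 30

Answer: 30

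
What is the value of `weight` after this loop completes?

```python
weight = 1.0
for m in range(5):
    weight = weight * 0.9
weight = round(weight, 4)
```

Exponential decay: 1.0 * 0.9^5
`weight` takes the values: 1.0 → 0.9 → 0.81 → 0.729 → 0.6561 → 0.59049 → 0.5905

Answer: 0.5905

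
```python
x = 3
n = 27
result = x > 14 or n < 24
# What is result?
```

Trace:
`x = 3` → x = 3
`n = 27` → n = 27
`result = x > 14 or n < 24` → result = False
So result = False

Answer: False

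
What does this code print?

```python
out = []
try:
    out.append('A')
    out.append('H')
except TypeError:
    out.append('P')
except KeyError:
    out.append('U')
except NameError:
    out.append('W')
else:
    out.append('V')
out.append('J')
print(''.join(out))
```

Execution trace: 'A' (try body) → 'H' (try body, no exception) → 'V' (else) → 'J' (after the try/except). Output: AHVJ

Answer: AHVJ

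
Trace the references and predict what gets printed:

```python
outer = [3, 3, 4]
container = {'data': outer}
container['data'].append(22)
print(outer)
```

Key concept: dict holds reference to list.
Step by step:
`outer = [3, 3, 4]` → outer = [3, 3, 4]
`container = {'data': outer}` → container = {'data': [3, 3, 4]}
`container['data'].append(22)` → outer = [3, 3, 4, 22]; container = {'data': [3, 3, 4, 22]}
`print(outer)` → prints [3, 3, 4, 22]

Answer: [3, 3, 4, 22]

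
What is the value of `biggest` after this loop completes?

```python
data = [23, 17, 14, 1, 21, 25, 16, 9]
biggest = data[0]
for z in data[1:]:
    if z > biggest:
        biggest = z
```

Maximum of [23, 17, 14, 1, 21, 25, 16, 9]
`biggest` takes the values: 23 → 25

Answer: 25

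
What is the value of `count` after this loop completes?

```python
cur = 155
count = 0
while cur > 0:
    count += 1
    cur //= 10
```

Count digits by repeated division by 10
`count` takes the values: 0 → 1 → 2 → 3

Answer: 3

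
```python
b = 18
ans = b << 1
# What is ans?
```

Trace:
`b = 18` → b = 18
`ans = b << 1` → ans = 36
So ans = 36

Answer: 36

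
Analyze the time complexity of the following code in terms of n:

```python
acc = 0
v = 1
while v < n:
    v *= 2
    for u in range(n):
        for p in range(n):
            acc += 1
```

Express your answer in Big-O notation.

Each loop level contributes: log n × n × n. Multiplying the contributions gives O(n^2 log n).

Answer: O(n^2 log n)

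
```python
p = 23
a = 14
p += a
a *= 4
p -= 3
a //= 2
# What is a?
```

Trace:
`p = 23` → p = 23
`a = 14` → a = 14
`p += a` → p = 37
`a *= 4` → a = 56
`p -= 3` → p = 34
`a //= 2` → a = 28
So a = 28

Answer: 28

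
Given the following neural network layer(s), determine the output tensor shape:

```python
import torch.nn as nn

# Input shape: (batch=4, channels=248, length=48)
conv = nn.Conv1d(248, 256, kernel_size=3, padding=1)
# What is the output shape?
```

Input: (4, 248, 48) -> Output: (4, 256, 48)

Answer: (4, 256, 48)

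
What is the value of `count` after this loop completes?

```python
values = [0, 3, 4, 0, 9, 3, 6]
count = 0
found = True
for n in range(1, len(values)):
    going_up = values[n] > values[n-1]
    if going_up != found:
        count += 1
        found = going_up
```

Count direction changes in [0, 3, 4, 0, 9, 3, 6]
`count` takes the values: 0 → 1 → 2 → 3 → 4

Answer: 4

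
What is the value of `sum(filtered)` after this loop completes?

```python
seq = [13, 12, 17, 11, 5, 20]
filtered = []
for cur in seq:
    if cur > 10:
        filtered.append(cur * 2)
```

Sum of doubled values > 10
`filtered` takes the values: [] → [26] → [26, 24] → [26, 24, 34] → [26, 24, 34, 22] → [26, 24, 34, 22, 40]
So `sum(filtered)` = 146

Answer: 146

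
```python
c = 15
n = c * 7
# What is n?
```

Trace:
`c = 15` → c = 15
`n = c * 7` → n = 105
So n = 105

Answer: 105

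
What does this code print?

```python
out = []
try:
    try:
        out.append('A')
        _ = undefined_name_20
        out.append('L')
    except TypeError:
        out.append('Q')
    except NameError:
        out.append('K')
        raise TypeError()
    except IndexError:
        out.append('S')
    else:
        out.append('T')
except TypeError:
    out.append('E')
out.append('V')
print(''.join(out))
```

Execution trace: 'A' (inner try body) → 'K' (inner except NameError) → 'E' (outer except TypeError) → 'V' (after the try/except). Output: AKEV

Answer: AKEV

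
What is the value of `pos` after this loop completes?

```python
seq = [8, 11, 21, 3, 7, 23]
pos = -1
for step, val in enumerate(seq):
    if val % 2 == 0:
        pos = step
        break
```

First even number index in [8, 11, 21, 3, 7, 23]
`pos` takes the values: -1 → 0

Answer: 0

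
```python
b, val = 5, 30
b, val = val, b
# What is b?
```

Trace:
`b, val = 5, 30` → b = 5; val = 30
`b, val = val, b` → b = 30; val = 5
So b = 30

Answer: 30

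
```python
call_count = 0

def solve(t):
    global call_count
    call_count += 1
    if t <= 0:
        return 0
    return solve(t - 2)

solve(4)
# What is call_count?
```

Linear recursion stepping by 2: 3 calls from t=4 down to ≤0.

Answer: 3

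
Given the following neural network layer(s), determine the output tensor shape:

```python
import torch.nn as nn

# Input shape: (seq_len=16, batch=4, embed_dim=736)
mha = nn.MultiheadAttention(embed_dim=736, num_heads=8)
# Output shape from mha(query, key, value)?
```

Input: (16, 4, 736) -> Output: (16, 4, 736)

Answer: (16, 4, 736)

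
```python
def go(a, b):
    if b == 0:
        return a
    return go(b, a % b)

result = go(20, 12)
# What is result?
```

go(20, 12) -> go(12, 8) -> go(8, 4) -> go(4, 0) -> 4

Answer: 4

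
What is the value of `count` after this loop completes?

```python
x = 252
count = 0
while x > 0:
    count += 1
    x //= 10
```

Count digits by repeated division by 10
`count` takes the values: 0 → 1 → 2 → 3

Answer: 3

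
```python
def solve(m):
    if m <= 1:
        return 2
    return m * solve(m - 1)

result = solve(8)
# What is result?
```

solve(8) = 8 * 7 * 6 * 5 * 4 * 3 * 2 * 2 = 80640

Answer: 80640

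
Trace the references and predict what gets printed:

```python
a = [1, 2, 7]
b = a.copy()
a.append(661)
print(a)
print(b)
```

Key concept: list.copy() creates independent copy.
Step by step:
`a = [1, 2, 7]` → a = [1, 2, 7]
`b = a.copy()` → b = [1, 2, 7]
`a.append(661)` → a = [1, 2, 7, 661]
`print(a)` → prints [1, 2, 7, 661]
`print(b)` → prints [1, 2, 7]

Answer:
[1, 2, 7, 661]
[1, 2, 7]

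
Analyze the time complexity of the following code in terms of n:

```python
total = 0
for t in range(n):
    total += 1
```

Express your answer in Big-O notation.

Each loop level contributes: n. Multiplying the contributions gives O(n).

Answer: O(n)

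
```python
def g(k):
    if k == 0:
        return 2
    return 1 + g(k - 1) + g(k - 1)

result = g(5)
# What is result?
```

g(k) = 1 + 2·g(k-1), g(0)=2. Closed form: (2+1)·2^5 - 1 = 95.

Answer: 95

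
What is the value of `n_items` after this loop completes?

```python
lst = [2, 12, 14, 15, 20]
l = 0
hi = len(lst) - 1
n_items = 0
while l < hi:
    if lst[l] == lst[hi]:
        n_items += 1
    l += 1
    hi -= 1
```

Count matching pairs from ends
`n_items` takes the values: 0

Answer: 0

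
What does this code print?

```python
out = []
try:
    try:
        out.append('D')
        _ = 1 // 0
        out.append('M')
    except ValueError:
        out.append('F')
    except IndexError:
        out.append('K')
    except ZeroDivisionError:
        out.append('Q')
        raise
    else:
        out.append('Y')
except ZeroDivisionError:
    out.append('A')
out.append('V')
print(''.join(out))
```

Execution trace: 'D' (inner try body) → 'Q' (inner except ZeroDivisionError) → 'A' (outer except ZeroDivisionError) → 'V' (after the try/except). Output: DQAV

Answer: DQAV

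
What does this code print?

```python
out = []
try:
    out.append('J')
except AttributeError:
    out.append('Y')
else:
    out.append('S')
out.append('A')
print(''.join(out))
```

Execution trace: 'J' (try body, no exception) → 'S' (else) → 'A' (after the try/except). Output: JSA

Answer: JSA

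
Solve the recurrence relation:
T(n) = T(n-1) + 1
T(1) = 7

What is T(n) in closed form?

Unrolling: T(n) = T(1) + 1·(n-1) = 7 + 1(n-1) = n + 6.

Answer: T(n) = n + 6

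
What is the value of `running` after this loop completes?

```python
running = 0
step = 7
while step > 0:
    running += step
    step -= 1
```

Sum 7 down to 1
`running` takes the values: 0 → 7 → 13 → 18 → 22 → 25 → 27 → 28

Answer: 28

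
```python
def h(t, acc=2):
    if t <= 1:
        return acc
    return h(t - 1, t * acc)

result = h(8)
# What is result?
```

Accumulator trace (n, acc): (8, 2) -> (7, 16) -> (6, 112) -> (5, 672) -> (4, 3360) -> (3, 13440) -> (2, 40320) -> (1, 80640) -> return 80640

Answer: 80640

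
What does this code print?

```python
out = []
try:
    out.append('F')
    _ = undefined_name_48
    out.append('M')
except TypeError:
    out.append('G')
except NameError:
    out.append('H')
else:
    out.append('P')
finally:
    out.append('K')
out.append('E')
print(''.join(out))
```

Execution trace: 'F' (try body) → 'H' (except NameError) → 'K' (finally) → 'E' (after the try/except). Output: FHKE

Answer: FHKE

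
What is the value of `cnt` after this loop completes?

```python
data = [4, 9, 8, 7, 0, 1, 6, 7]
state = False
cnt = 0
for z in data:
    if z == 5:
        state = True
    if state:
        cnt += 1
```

Count elements after first 5 in [4, 9, 8, 7, 0, 1, 6, 7]
`cnt` takes the values: 0

Answer: 0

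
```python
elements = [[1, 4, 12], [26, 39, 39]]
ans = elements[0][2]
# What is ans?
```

Trace:
`elements = [[1, 4, 12], [26, 39, 39]]` → elements = [[1, 4, 12], [26, 39, 39]]
`ans = elements[0][2]` → ans = 12
So ans = 12

Answer: 12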